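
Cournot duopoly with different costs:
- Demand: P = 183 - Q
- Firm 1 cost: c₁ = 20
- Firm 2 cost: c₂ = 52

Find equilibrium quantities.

q₁* = 65.0, q₂* = 33.0

Work:
Reaction: q₁ = (183 - 20 - q₂)/2
Reaction: q₂ = (183 - 52 - q₁)/2
Solve simultaneously:
q₁* = (183 - 2×20 + 52)/3 = 65.0
q₂* = (183 - 2×52 + 20)/3 = 33.0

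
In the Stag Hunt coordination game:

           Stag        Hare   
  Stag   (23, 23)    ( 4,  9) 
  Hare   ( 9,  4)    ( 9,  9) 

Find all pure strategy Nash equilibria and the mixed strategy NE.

Pure NE: (Stag, Stag) and (Hare, Hare); Mixed NE: p = 0.2632, q = 0.2632

Work:
Check pure NE:
(Stag, Stag): (23, 23) - no unilateral deviation beneficial
(Hare, Hare): (9, 9) - no unilateral deviation beneficial
Mixed NE: P1 plays Stag with p = 0.2632, P2 plays Stag with q = 0.2632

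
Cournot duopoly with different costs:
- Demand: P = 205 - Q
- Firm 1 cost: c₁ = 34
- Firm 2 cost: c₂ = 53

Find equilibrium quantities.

q₁* = 63.33, q₂* = 44.33

Work:
Reaction: q₁ = (205 - 34 - q₂)/2
Reaction: q₂ = (205 - 53 - q₁)/2
Solve simultaneously:
q₁* = (205 - 2×34 + 53)/3 = 63.33
q₂* = (205 - 2×53 + 34)/3 = 44.33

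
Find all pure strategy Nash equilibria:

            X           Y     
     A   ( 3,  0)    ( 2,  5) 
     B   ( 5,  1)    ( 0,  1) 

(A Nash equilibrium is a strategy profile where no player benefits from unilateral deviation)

Nash equilibrium: (A, Y), (B, X)

Work:
Best responses:
  P1 vs X: payoffs [3, 5] → best response B (payoff 5)
  P1 vs Y: payoffs [2, 0] → best response A (payoff 2)
  P2 vs A: payoffs [0, 5] → best response Y (payoff 5)
  P2 vs B: payoffs [1, 1] → best response X/Y (payoff 1)
Mutual best responses: (A,Y), (B,X) → Nash equilibria.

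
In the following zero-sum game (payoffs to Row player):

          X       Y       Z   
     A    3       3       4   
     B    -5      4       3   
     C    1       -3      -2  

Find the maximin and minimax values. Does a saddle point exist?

Maximin = 3, Minimax = 3, Saddle: True

Work:
Row minimums: [3, -5, -3] → maximin = 3
Column maximums: [3, 4, 4] → minimax = 3
Saddle point exists! Game value = 3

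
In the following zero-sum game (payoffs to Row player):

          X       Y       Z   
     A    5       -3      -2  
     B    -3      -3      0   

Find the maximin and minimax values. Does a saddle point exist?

Maximin = -3, Minimax = -3, Saddle: True

Work:
Row minimums: [-3, -3] → maximin = -3
Column maximums: [5, -3, 0] → minimax = -3
Saddle point exists! Game value = -3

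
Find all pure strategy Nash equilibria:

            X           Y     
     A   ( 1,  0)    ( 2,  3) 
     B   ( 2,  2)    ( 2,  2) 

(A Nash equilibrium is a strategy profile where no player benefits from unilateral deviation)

Nash equilibrium: (A, Y), (B, X), (B, Y)

Work:
Best responses:
  P1 vs X: payoffs [1, 2] → best response B (payoff 2)
  P1 vs Y: payoffs [2, 2] → best response A/B (payoff 2)
  P2 vs A: payoffs [0, 3] → best response Y (payoff 3)
  P2 vs B: payoffs [2, 2] → best response X/Y (payoff 2)
Mutual best responses: (A,Y), (B,X), (B,Y) → Nash equilibria.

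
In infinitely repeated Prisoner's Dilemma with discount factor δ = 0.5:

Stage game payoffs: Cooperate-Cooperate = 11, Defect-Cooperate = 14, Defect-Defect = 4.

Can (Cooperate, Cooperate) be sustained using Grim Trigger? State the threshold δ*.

δ* = 0.3; since δ = 0.5 ≥ 0.3, cooperation can be sustained

Work:
For Grim Trigger:
Cooperate forever: 11/(1-δ)
Defect then punished: 14 + 4·δ/(1-δ)
Need: 11/(1-δ) ≥ 14 + 4·δ/(1-δ)
Solving: δ ≥ (T-R)/(T-P) = (14-11)/(14-4) = 0.3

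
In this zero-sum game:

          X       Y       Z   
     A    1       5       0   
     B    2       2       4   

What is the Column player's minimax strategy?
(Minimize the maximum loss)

Column should play X, value = 2

Work:
Column player minimizes Row's maximum payoff:
Column X: max payoff to Row = 2
Column Y: max payoff to Row = 5
Column Z: max payoff to Row = 4
Minimum is 2, achieved by column X.
Minimax strategy: X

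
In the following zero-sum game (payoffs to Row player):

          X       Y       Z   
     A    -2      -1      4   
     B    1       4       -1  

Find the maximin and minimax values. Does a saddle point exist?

Maximin = -1, Minimax = 1, Saddle: False

Work:
Row minimums: [-2, -1] → maximin = -1
Column maximums: [1, 4, 4] → minimax = 1
No saddle point (maximin ≠ minimax). Mixed strategy needed.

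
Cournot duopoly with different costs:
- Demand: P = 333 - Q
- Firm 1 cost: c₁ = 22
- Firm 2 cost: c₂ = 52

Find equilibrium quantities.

q₁* = 113.67, q₂* = 83.67

Work:
Reaction: q₁ = (333 - 22 - q₂)/2
Reaction: q₂ = (333 - 52 - q₁)/2
Solve simultaneously:
q₁* = (333 - 2×22 + 52)/3 = 113.67
q₂* = (333 - 2×52 + 22)/3 = 83.67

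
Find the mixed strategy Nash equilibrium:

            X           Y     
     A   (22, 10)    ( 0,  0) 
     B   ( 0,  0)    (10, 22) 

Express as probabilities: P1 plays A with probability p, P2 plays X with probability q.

p = 0.6875, q = 0.3125

Work:
Find probabilities that make opponent indifferent:
P2 chooses q to make P1 indifferent between A and B
P1 chooses p to make P2 indifferent between X and Y
Mixed NE: P1 plays (A: 0.6875, B: 0.3125), P2 plays (X: 0.3125, Y: 0.6875)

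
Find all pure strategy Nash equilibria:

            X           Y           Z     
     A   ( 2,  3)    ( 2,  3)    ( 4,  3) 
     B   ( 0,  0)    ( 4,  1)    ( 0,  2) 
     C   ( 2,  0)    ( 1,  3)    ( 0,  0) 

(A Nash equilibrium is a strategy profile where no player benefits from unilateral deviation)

Nash equilibrium: (A, X), (A, Z)

Work:
Best responses:
  P1 vs X: payoffs [2, 0, 2] → best response A/C (payoff 2)
  P1 vs Y: payoffs [2, 4, 1] → best response B (payoff 4)
  P1 vs Z: payoffs [4, 0, 0] → best response A (payoff 4)
  P2 vs A: payoffs [3, 3, 3] → best response X/Y/Z (payoff 3)
  P2 vs B: payoffs [0, 1, 2] → best response Z (payoff 2)
  P2 vs C: payoffs [0, 3, 0] → best response Y (payoff 3)
Mutual best responses: (A,X), (A,Z) → Nash equilibria.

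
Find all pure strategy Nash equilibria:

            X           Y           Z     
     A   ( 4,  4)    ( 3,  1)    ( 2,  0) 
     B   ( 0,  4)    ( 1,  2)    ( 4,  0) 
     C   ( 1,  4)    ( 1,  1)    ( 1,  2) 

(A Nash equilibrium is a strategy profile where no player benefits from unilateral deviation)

Nash equilibrium: (A, X)

Work:
Best responses:
  P1 vs X: payoffs [4, 0, 1] → best response A (payoff 4)
  P1 vs Y: payoffs [3, 1, 1] → best response A (payoff 3)
  P1 vs Z: payoffs [2, 4, 1] → best response B (payoff 4)
  P2 vs A: payoffs [4, 1, 0] → best response X (payoff 4)
  P2 vs B: payoffs [4, 2, 0] → best response X (payoff 4)
  P2 vs C: payoffs [4, 1, 2] → best response X (payoff 4)
Mutual best responses: (A,X) → Nash equilibria.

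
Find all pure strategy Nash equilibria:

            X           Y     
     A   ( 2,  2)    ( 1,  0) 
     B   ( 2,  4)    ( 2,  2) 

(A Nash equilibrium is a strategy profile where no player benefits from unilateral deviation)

Nash equilibrium: (A, X), (B, X)

Work:
Best responses:
  P1 vs X: payoffs [2, 2] → best response A/B (payoff 2)
  P1 vs Y: payoffs [1, 2] → best response B (payoff 2)
  P2 vs A: payoffs [2, 0] → best response X (payoff 2)
  P2 vs B: payoffs [4, 2] → best response X (payoff 4)
Mutual best responses: (A,X), (B,X) → Nash equilibria.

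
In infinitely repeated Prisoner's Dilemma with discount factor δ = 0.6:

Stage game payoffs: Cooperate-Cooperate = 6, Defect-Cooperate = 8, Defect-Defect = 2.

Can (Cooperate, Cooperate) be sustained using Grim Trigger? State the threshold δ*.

δ* = 0.3333; since δ = 0.6 ≥ 0.3333, cooperation can be sustained

Work:
For Grim Trigger:
Cooperate forever: 6/(1-δ)
Defect then punished: 8 + 2·δ/(1-δ)
Need: 6/(1-δ) ≥ 8 + 2·δ/(1-δ)
Solving: δ ≥ (T-R)/(T-P) = (8-6)/(8-2) = 0.3333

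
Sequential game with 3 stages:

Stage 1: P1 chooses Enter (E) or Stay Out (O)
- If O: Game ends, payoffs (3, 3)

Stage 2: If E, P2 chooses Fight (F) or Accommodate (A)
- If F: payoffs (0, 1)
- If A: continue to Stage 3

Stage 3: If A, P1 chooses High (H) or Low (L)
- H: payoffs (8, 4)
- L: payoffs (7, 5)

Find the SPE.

SPE: (E, A, H); Outcome (8, 4)

Work:
Stage 3: P1 chooses H (8 vs 7)
Stage 2: P2: F->1, A->4 (anticipating H). Choose A
Stage 1: P1: O->3, E->8 (anticipating A, H). Choose E
SPE path: E -> A -> H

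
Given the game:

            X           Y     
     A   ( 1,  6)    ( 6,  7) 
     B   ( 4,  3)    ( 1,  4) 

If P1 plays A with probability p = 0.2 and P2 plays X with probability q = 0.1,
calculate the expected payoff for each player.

E[P1] = 2.14, E[P2] = 4.5

Work:
E[P1] = p·q·π₁(A,X) + p·(1-q)·π₁(A,Y) + (1-p)·q·π₁(B,X) + (1-p)·(1-q)·π₁(B,Y)
= 0.2·0.1·1 + 0.2·0.9·6 + 0.8·0.1·4 + 0.8·0.9·1
= 2.14

E[P2] = 4.5 (similar calculation)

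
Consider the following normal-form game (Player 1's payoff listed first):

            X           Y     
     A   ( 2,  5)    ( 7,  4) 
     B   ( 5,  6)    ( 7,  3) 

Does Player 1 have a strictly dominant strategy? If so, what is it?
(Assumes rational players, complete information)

No strictly dominant strategy exists for Player 1

Work:
A strategy strictly dominates another if it gives a strictly higher payoff against every opponent action. Compare each pair of P1's strategies column-by-column:
  A vs B: [2 vs 5, 7 vs 7] → A does not strictly dominate B (column X: 2 ≤ 5)
  B vs A: [5 vs 2, 7 vs 7] → B does not strictly dominate A (column Y: 7 ≤ 7)
No single strategy strictly dominates all others → no strictly dominant strategy.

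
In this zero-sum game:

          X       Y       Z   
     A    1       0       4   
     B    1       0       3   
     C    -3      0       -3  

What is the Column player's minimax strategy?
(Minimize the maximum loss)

Column should play Y, value = 0

Work:
Column player minimizes Row's maximum payoff:
Column X: max payoff to Row = 1
Column Y: max payoff to Row = 0
Column Z: max payoff to Row = 4
Minimum is 0, achieved by column Y.
Minimax strategy: Y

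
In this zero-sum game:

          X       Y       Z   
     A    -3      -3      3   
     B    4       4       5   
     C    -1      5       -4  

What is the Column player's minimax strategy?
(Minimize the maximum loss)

Column should play X, value = 4

Work:
Column player minimizes Row's maximum payoff:
Column X: max payoff to Row = 4
Column Y: max payoff to Row = 5
Column Z: max payoff to Row = 5
Minimum is 4, achieved by column X.
Minimax strategy: X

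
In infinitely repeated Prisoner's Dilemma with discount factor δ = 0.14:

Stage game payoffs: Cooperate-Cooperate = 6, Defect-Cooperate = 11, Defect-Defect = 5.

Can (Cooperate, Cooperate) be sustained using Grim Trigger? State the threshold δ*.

δ* = 0.8333; since δ = 0.14 < 0.8333, cooperation cannot be sustained

Work:
For Grim Trigger:
Cooperate forever: 6/(1-δ)
Defect then punished: 11 + 5·δ/(1-δ)
Need: 6/(1-δ) ≥ 11 + 5·δ/(1-δ)
Solving: δ ≥ (T-R)/(T-P) = (11-6)/(11-5) = 0.8333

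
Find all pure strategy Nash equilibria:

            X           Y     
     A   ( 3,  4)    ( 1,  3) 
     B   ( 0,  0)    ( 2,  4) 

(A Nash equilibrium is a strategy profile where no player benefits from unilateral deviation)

Nash equilibrium: (A, X), (B, Y)

Work:
Best responses:
  P1 vs X: payoffs [3, 0] → best response A (payoff 3)
  P1 vs Y: payoffs [1, 2] → best response B (payoff 2)
  P2 vs A: payoffs [4, 3] → best response X (payoff 4)
  P2 vs B: payoffs [0, 4] → best response Y (payoff 4)
Mutual best responses: (A,X), (B,Y) → Nash equilibria.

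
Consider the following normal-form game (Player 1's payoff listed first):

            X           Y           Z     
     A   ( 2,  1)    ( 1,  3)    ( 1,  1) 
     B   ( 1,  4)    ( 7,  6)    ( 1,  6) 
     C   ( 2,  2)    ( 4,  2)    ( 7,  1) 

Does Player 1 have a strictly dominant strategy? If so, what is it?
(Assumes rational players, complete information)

No strictly dominant strategy exists for Player 1

Work:
A strategy strictly dominates another if it gives a strictly higher payoff against every opponent action. Compare each pair of P1's strategies column-by-column:
  A vs B: [2 vs 1, 1 vs 7, 1 vs 1] → A does not strictly dominate B (column Y: 1 ≤ 7)
  A vs C: [2 vs 2, 1 vs 4, 1 vs 7] → A does not strictly dominate C (column X: 2 ≤ 2)
  B vs A: [1 vs 2, 7 vs 1, 1 vs 1] → B does not strictly dominate A (column X: 1 ≤ 2)
  B vs C: [1 vs 2, 7 vs 4, 1 vs 7] → B does not strictly dominate C (column X: 1 ≤ 2)
  C vs A: [2 vs 2, 4 vs 1, 7 vs 1] → C does not strictly dominate A (column X: 2 ≤ 2)
  C vs B: [2 vs 1, 4 vs 7, 7 vs 1] → C does not strictly dominate B (column Y: 4 ≤ 7)
No single strategy strictly dominates all others → no strictly dominant strategy.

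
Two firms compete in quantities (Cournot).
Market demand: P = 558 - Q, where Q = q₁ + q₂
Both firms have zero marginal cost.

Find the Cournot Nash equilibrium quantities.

q₁* = q₂* = 186.0; P* = 186.0

Work:
Profit: π_i = P·q_i = (a - q_i - q_j)·q_i
FOC: ∂π_i/∂q_i = a - 2q_i - q_j = 0
Reaction function: q_i = (558 - q_j)/2
Symmetry: q* = 558/3 = 186.0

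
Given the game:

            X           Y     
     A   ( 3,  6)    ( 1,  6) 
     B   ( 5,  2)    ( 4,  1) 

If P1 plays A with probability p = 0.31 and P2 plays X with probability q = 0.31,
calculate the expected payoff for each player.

E[P1] = 3.4761, E[P2] = 2.7639

Work:
E[P1] = p·q·π₁(A,X) + p·(1-q)·π₁(A,Y) + (1-p)·q·π₁(B,X) + (1-p)·(1-q)·π₁(B,Y)
= 0.31·0.31·3 + 0.31·0.69·1 + 0.69·0.31·5 + 0.69·0.69·4
= 3.4761

E[P2] = 2.7639 (similar calculation)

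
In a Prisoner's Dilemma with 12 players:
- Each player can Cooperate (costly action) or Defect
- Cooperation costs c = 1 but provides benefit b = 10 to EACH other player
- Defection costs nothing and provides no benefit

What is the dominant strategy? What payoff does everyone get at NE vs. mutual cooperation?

Dominant: Defect; NE payoff = 0; Coop payoff = 109

Work:
Defect dominates (saves cost c = 1, benefit to others is external)
NE: All defect → everyone gets 0
If all cooperate: each receives (11)×10 - 1 = 109
Social dilemma: 109 > 0 but NE gives 0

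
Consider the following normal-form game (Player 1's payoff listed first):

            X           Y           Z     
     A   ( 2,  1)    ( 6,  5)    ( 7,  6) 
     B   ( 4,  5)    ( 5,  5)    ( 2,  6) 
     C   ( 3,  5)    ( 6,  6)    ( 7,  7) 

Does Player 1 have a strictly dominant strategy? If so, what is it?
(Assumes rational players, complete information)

No strictly dominant strategy exists for Player 1

Work:
A strategy strictly dominates another if it gives a strictly higher payoff against every opponent action. Compare each pair of P1's strategies column-by-column:
  A vs B: [2 vs 4, 6 vs 5, 7 vs 2] → A does not strictly dominate B (column X: 2 ≤ 4)
  A vs C: [2 vs 3, 6 vs 6, 7 vs 7] → A does not strictly dominate C (column X: 2 ≤ 3)
  B vs A: [4 vs 2, 5 vs 6, 2 vs 7] → B does not strictly dominate A (column Y: 5 ≤ 6)
  B vs C: [4 vs 3, 5 vs 6, 2 vs 7] → B does not strictly dominate C (column Y: 5 ≤ 6)
  C vs A: [3 vs 2, 6 vs 6, 7 vs 7] → C does not strictly dominate A (column Y: 6 ≤ 6)
  C vs B: [3 vs 4, 6 vs 5, 7 vs 2] → C does not strictly dominate B (column X: 3 ≤ 4)
No single strategy strictly dominates all others → no strictly dominant strategy.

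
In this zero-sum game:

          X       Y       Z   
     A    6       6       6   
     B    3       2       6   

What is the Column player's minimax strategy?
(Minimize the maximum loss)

Column should play X or Y or Z (all achieve the minimum), value = 6

Work:
Column player minimizes Row's maximum payoff:
Column X: max payoff to Row = 6
Column Y: max payoff to Row = 6
Column Z: max payoff to Row = 6
Minimum is 6, achieved by columns X, Y, Z (tied).
Each of X or Y or Z is a minimax strategy.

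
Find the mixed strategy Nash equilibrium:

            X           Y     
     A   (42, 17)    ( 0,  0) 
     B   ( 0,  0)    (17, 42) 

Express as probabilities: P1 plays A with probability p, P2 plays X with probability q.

p = 0.7119, q = 0.2881

Work:
Find probabilities that make opponent indifferent:
P2 chooses q to make P1 indifferent between A and B
P1 chooses p to make P2 indifferent between X and Y
Mixed NE: P1 plays (A: 0.7119, B: 0.2881), P2 plays (X: 0.2881, Y: 0.7119)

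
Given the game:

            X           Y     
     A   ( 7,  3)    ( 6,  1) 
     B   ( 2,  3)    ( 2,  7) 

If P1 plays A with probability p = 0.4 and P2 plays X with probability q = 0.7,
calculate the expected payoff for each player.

E[P1] = 3.88, E[P2] = 3.48

Work:
E[P1] = p·q·π₁(A,X) + p·(1-q)·π₁(A,Y) + (1-p)·q·π₁(B,X) + (1-p)·(1-q)·π₁(B,Y)
= 0.4·0.7·7 + 0.4·0.3·6 + 0.6·0.7·2 + 0.6·0.3·2
= 3.88

E[P2] = 3.48 (similar calculation)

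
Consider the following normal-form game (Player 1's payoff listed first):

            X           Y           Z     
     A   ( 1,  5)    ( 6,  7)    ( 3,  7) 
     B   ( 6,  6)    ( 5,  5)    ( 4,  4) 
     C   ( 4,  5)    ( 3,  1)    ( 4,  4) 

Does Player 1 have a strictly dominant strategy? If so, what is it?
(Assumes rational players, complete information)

No strictly dominant strategy exists for Player 1

Work:
A strategy strictly dominates another if it gives a strictly higher payoff against every opponent action. Compare each pair of P1's strategies column-by-column:
  A vs B: [1 vs 6, 6 vs 5, 3 vs 4] → A does not strictly dominate B (column X: 1 ≤ 6)
  A vs C: [1 vs 4, 6 vs 3, 3 vs 4] → A does not strictly dominate C (column X: 1 ≤ 4)
  B vs A: [6 vs 1, 5 vs 6, 4 vs 3] → B does not strictly dominate A (column Y: 5 ≤ 6)
  B vs C: [6 vs 4, 5 vs 3, 4 vs 4] → B does not strictly dominate C (column Z: 4 ≤ 4)
  C vs A: [4 vs 1, 3 vs 6, 4 vs 3] → C does not strictly dominate A (column Y: 3 ≤ 6)
  C vs B: [4 vs 6, 3 vs 5, 4 vs 4] → C does not strictly dominate B (column X: 4 ≤ 6)
No single strategy strictly dominates all others → no strictly dominant strategy.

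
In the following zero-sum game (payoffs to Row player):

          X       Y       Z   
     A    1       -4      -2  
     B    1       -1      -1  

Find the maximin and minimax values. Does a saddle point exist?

Maximin = -1, Minimax = -1, Saddle: True

Work:
Row minimums: [-4, -1] → maximin = -1
Column maximums: [1, -1, -1] → minimax = -1
Saddle point exists! Game value = -1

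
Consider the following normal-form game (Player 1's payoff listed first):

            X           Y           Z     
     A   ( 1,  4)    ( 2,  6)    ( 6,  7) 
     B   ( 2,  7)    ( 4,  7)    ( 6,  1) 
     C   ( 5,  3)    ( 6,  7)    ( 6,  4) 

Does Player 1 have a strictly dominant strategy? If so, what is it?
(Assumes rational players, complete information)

No strictly dominant strategy exists for Player 1

Work:
A strategy strictly dominates another if it gives a strictly higher payoff against every opponent action. Compare each pair of P1's strategies column-by-column:
  A vs B: [1 vs 2, 2 vs 4, 6 vs 6] → A does not strictly dominate B (column X: 1 ≤ 2)
  A vs C: [1 vs 5, 2 vs 6, 6 vs 6] → A does not strictly dominate C (column X: 1 ≤ 5)
  B vs A: [2 vs 1, 4 vs 2, 6 vs 6] → B does not strictly dominate A (column Z: 6 ≤ 6)
  B vs C: [2 vs 5, 4 vs 6, 6 vs 6] → B does not strictly dominate C (column X: 2 ≤ 5)
  C vs A: [5 vs 1, 6 vs 2, 6 vs 6] → C does not strictly dominate A (column Z: 6 ≤ 6)
  C vs B: [5 vs 2, 6 vs 4, 6 vs 6] → C does not strictly dominate B (column Z: 6 ≤ 6)
No single strategy strictly dominates all others → no strictly dominant strategy.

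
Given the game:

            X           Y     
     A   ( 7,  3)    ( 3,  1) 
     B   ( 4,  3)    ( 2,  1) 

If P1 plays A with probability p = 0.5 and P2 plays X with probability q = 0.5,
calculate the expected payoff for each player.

E[P1] = 4.0, E[P2] = 2.0

Work:
E[P1] = p·q·π₁(A,X) + p·(1-q)·π₁(A,Y) + (1-p)·q·π₁(B,X) + (1-p)·(1-q)·π₁(B,Y)
= 0.5·0.5·7 + 0.5·0.5·3 + 0.5·0.5·4 + 0.5·0.5·2
= 4.0

E[P2] = 2.0 (similar calculation)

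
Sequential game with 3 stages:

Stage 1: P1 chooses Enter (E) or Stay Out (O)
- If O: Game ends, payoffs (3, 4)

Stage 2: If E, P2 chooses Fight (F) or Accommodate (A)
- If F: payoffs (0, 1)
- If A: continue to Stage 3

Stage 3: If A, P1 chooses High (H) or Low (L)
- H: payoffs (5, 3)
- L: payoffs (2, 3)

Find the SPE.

SPE: (E, A, H); Outcome (5, 3)

Work:
Stage 3: P1 chooses H (5 vs 2)
Stage 2: P2: F->1, A->3 (anticipating H). Choose A
Stage 1: P1: O->3, E->5 (anticipating A, H). Choose E
SPE path: E -> A -> H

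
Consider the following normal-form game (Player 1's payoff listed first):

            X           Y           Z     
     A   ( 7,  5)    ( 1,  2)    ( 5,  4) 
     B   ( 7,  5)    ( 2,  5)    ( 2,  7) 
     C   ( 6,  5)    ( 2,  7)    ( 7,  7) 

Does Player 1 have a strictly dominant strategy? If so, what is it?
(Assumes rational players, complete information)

No strictly dominant strategy exists for Player 1

Work:
A strategy strictly dominates another if it gives a strictly higher payoff against every opponent action. Compare each pair of P1's strategies column-by-column:
  A vs B: [7 vs 7, 1 vs 2, 5 vs 2] → A does not strictly dominate B (column X: 7 ≤ 7)
  A vs C: [7 vs 6, 1 vs 2, 5 vs 7] → A does not strictly dominate C (column Y: 1 ≤ 2)
  B vs A: [7 vs 7, 2 vs 1, 2 vs 5] → B does not strictly dominate A (column X: 7 ≤ 7)
  B vs C: [7 vs 6, 2 vs 2, 2 vs 7] → B does not strictly dominate C (column Y: 2 ≤ 2)
  C vs A: [6 vs 7, 2 vs 1, 7 vs 5] → C does not strictly dominate A (column X: 6 ≤ 7)
  C vs B: [6 vs 7, 2 vs 2, 7 vs 2] → C does not strictly dominate B (column X: 6 ≤ 7)
No single strategy strictly dominates all others → no strictly dominant strategy.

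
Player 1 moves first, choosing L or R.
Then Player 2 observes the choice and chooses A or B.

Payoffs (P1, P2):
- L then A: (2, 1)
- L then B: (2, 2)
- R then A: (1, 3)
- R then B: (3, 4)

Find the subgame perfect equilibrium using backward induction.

P1 plays R, P2 plays B after L and B after R; Payoff (3, 4)

Work:
Backward induction:
After L: P2 chooses B → P1 gets 2
After R: P2 chooses B → P1 gets 3
P1 chooses R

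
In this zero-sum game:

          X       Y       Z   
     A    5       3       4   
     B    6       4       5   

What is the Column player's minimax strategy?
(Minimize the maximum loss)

Column should play Y, value = 4

Work:
Column player minimizes Row's maximum payoff:
Column X: max payoff to Row = 6
Column Y: max payoff to Row = 4
Column Z: max payoff to Row = 5
Minimum is 4, achieved by column Y.
Minimax strategy: Y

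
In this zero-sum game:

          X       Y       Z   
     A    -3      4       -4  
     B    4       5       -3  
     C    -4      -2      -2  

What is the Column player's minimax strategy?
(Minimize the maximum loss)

Column should play Z, value = -2

Work:
Column player minimizes Row's maximum payoff:
Column X: max payoff to Row = 4
Column Y: max payoff to Row = 5
Column Z: max payoff to Row = -2
Minimum is -2, achieved by column Z.
Minimax strategy: Z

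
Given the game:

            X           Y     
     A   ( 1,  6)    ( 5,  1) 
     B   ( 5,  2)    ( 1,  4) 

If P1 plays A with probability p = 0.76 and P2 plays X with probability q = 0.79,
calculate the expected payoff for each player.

E[P1] = 2.3968, E[P2] = 4.3428

Work:
E[P1] = p·q·π₁(A,X) + p·(1-q)·π₁(A,Y) + (1-p)·q·π₁(B,X) + (1-p)·(1-q)·π₁(B,Y)
= 0.76·0.79·1 + 0.76·0.21·5 + 0.24·0.79·5 + 0.24·0.21·1
= 2.3968

E[P2] = 4.3428 (similar calculation)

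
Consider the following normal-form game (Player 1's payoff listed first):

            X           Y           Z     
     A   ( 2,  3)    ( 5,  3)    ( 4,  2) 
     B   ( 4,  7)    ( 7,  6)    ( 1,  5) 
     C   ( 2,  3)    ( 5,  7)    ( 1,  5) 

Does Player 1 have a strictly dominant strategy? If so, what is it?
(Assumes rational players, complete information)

No strictly dominant strategy exists for Player 1

Work:
A strategy strictly dominates another if it gives a strictly higher payoff against every opponent action. Compare each pair of P1's strategies column-by-column:
  A vs B: [2 vs 4, 5 vs 7, 4 vs 1] → A does not strictly dominate B (column X: 2 ≤ 4)
  A vs C: [2 vs 2, 5 vs 5, 4 vs 1] → A does not strictly dominate C (column X: 2 ≤ 2)
  B vs A: [4 vs 2, 7 vs 5, 1 vs 4] → B does not strictly dominate A (column Z: 1 ≤ 4)
  B vs C: [4 vs 2, 7 vs 5, 1 vs 1] → B does not strictly dominate C (column Z: 1 ≤ 1)
  C vs A: [2 vs 2, 5 vs 5, 1 vs 4] → C does not strictly dominate A (column X: 2 ≤ 2)
  C vs B: [2 vs 4, 5 vs 7, 1 vs 1] → C does not strictly dominate B (column X: 2 ≤ 4)
No single strategy strictly dominates all others → no strictly dominant strategy.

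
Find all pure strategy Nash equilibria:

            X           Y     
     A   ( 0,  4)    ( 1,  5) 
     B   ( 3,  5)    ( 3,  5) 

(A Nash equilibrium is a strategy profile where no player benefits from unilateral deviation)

Nash equilibrium: (B, X), (B, Y)

Work:
Best responses:
  P1 vs X: payoffs [0, 3] → best response B (payoff 3)
  P1 vs Y: payoffs [1, 3] → best response B (payoff 3)
  P2 vs A: payoffs [4, 5] → best response Y (payoff 5)
  P2 vs B: payoffs [5, 5] → best response X/Y (payoff 5)
Mutual best responses: (B,X), (B,Y) → Nash equilibria.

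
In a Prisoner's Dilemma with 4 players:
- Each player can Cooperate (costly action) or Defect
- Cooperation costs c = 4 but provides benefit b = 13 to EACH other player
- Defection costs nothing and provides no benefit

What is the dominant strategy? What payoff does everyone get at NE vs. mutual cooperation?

Dominant: Defect; NE payoff = 0; Coop payoff = 35

Work:
Defect dominates (saves cost c = 4, benefit to others is external)
NE: All defect → everyone gets 0
If all cooperate: each receives (3)×13 - 4 = 35
Social dilemma: 35 > 0 but NE gives 0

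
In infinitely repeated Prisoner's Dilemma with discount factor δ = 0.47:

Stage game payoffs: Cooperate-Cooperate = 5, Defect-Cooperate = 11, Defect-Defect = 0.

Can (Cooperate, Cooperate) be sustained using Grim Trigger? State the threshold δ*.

δ* = 0.5455; since δ = 0.47 < 0.5455, cooperation cannot be sustained

Work:
For Grim Trigger:
Cooperate forever: 5/(1-δ)
Defect then punished: 11 + 0·δ/(1-δ)
Need: 5/(1-δ) ≥ 11 + 0·δ/(1-δ)
Solving: δ ≥ (T-R)/(T-P) = (11-5)/(11-0) = 0.5455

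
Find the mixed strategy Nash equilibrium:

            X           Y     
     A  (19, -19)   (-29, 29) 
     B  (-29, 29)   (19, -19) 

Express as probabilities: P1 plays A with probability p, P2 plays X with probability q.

p = 0.5, q = 0.5

Work:
Find probabilities that make opponent indifferent:
P2 chooses q to make P1 indifferent between A and B
P1 chooses p to make P2 indifferent between X and Y
Mixed NE: P1 plays (A: 0.5, B: 0.5), P2 plays (X: 0.5, Y: 0.5)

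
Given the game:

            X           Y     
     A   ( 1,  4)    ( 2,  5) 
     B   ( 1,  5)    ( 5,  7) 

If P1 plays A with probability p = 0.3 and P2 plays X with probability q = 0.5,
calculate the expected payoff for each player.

E[P1] = 2.55, E[P2] = 5.55

Work:
E[P1] = p·q·π₁(A,X) + p·(1-q)·π₁(A,Y) + (1-p)·q·π₁(B,X) + (1-p)·(1-q)·π₁(B,Y)
= 0.3·0.5·1 + 0.3·0.5·2 + 0.7·0.5·1 + 0.7·0.5·5
= 2.55

E[P2] = 5.55 (similar calculation)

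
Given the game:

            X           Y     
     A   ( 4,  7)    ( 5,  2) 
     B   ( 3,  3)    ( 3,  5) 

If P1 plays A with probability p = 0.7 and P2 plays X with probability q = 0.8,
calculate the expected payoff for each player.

E[P1] = 3.84, E[P2] = 5.22

Work:
E[P1] = p·q·π₁(A,X) + p·(1-q)·π₁(A,Y) + (1-p)·q·π₁(B,X) + (1-p)·(1-q)·π₁(B,Y)
= 0.7·0.8·4 + 0.7·0.2·5 + 0.3·0.8·3 + 0.3·0.2·3
= 3.84

E[P2] = 5.22 (similar calculation)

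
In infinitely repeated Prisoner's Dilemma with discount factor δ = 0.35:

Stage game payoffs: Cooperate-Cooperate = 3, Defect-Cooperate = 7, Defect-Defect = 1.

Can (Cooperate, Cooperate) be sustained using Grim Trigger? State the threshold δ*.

δ* = 0.6667; since δ = 0.35 < 0.6667, cooperation cannot be sustained

Work:
For Grim Trigger:
Cooperate forever: 3/(1-δ)
Defect then punished: 7 + 1·δ/(1-δ)
Need: 3/(1-δ) ≥ 7 + 1·δ/(1-δ)
Solving: δ ≥ (T-R)/(T-P) = (7-3)/(7-1) = 0.6667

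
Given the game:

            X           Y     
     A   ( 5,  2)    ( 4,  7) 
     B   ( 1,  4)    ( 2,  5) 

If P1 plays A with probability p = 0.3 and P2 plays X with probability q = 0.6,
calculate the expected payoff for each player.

E[P1] = 2.36, E[P2] = 4.28

Work:
E[P1] = p·q·π₁(A,X) + p·(1-q)·π₁(A,Y) + (1-p)·q·π₁(B,X) + (1-p)·(1-q)·π₁(B,Y)
= 0.3·0.6·5 + 0.3·0.4·4 + 0.7·0.6·1 + 0.7·0.4·2
= 2.36

E[P2] = 4.28 (similar calculation)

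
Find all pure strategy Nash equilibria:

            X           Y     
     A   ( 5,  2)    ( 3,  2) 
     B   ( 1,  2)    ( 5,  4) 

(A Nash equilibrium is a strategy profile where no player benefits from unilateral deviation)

Nash equilibrium: (A, X), (B, Y)

Work:
Best responses:
  P1 vs X: payoffs [5, 1] → best response A (payoff 5)
  P1 vs Y: payoffs [3, 5] → best response B (payoff 5)
  P2 vs A: payoffs [2, 2] → best response X/Y (payoff 2)
  P2 vs B: payoffs [2, 4] → best response Y (payoff 4)
Mutual best responses: (A,X), (B,Y) → Nash equilibria.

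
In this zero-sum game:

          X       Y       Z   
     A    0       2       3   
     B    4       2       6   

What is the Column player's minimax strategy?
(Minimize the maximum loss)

Column should play Y, value = 2

Work:
Column player minimizes Row's maximum payoff:
Column X: max payoff to Row = 4
Column Y: max payoff to Row = 2
Column Z: max payoff to Row = 6
Minimum is 2, achieved by column Y.
Minimax strategy: Y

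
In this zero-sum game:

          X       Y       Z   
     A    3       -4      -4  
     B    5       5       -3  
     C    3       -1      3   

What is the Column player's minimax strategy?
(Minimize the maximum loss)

Column should play Z, value = 3

Work:
Column player minimizes Row's maximum payoff:
Column X: max payoff to Row = 5
Column Y: max payoff to Row = 5
Column Z: max payoff to Row = 3
Minimum is 3, achieved by column Z.
Minimax strategy: Z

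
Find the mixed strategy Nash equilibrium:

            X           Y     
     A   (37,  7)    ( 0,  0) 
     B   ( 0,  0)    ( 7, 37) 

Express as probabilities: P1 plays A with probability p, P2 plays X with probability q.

p = 0.8409, q = 0.1591

Work:
Find probabilities that make opponent indifferent:
P2 chooses q to make P1 indifferent between A and B
P1 chooses p to make P2 indifferent between X and Y
Mixed NE: P1 plays (A: 0.8409, B: 0.1591), P2 plays (X: 0.1591, Y: 0.8409)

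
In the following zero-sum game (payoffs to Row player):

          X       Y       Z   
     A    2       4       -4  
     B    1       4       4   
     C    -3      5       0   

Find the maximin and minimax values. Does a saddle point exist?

Maximin = 1, Minimax = 2, Saddle: False

Work:
Row minimums: [-4, 1, -3] → maximin = 1
Column maximums: [2, 5, 4] → minimax = 2
No saddle point (maximin ≠ minimax). Mixed strategy needed.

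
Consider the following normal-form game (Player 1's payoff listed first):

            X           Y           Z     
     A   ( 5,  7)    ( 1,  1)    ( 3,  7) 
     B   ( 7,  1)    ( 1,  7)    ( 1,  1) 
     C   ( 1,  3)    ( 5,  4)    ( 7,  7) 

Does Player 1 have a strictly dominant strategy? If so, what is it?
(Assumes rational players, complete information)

No strictly dominant strategy exists for Player 1

Work:
A strategy strictly dominates another if it gives a strictly higher payoff against every opponent action. Compare each pair of P1's strategies column-by-column:
  A vs B: [5 vs 7, 1 vs 1, 3 vs 1] → A does not strictly dominate B (column X: 5 ≤ 7)
  A vs C: [5 vs 1, 1 vs 5, 3 vs 7] → A does not strictly dominate C (column Y: 1 ≤ 5)
  B vs A: [7 vs 5, 1 vs 1, 1 vs 3] → B does not strictly dominate A (column Y: 1 ≤ 1)
  B vs C: [7 vs 1, 1 vs 5, 1 vs 7] → B does not strictly dominate C (column Y: 1 ≤ 5)
  C vs A: [1 vs 5, 5 vs 1, 7 vs 3] → C does not strictly dominate A (column X: 1 ≤ 5)
  C vs B: [1 vs 7, 5 vs 1, 7 vs 1] → C does not strictly dominate B (column X: 1 ≤ 7)
No single strategy strictly dominates all others → no strictly dominant strategy.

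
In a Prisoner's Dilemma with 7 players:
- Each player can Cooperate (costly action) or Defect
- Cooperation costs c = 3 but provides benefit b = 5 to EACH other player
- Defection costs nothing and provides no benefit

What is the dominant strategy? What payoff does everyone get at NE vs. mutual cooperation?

Dominant: Defect; NE payoff = 0; Coop payoff = 27

Work:
Defect dominates (saves cost c = 3, benefit to others is external)
NE: All defect → everyone gets 0
If all cooperate: each receives (6)×5 - 3 = 27
Social dilemma: 27 > 0 but NE gives 0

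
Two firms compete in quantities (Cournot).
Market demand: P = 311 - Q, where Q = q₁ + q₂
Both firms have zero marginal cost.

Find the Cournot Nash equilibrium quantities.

q₁* = q₂* = 103.67; P* = 103.67

Work:
Profit: π_i = P·q_i = (a - q_i - q_j)·q_i
FOC: ∂π_i/∂q_i = a - 2q_i - q_j = 0
Reaction function: q_i = (311 - q_j)/2
Symmetry: q* = 311/3 = 103.67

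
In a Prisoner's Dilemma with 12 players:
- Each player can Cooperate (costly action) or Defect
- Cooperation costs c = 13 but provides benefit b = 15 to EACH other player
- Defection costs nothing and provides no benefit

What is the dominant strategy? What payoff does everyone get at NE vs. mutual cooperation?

Dominant: Defect; NE payoff = 0; Coop payoff = 152

Work:
Defect dominates (saves cost c = 13, benefit to others is external)
NE: All defect → everyone gets 0
If all cooperate: each receives (11)×15 - 13 = 152
Social dilemma: 152 > 0 but NE gives 0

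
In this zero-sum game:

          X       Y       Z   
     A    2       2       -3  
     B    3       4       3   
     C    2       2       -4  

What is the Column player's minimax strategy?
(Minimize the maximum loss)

Column should play X or Z (all achieve the minimum), value = 3

Work:
Column player minimizes Row's maximum payoff:
Column X: max payoff to Row = 3
Column Y: max payoff to Row = 4
Column Z: max payoff to Row = 3
Minimum is 3, achieved by columns X, Z (tied).
Each of X or Z is a minimax strategy.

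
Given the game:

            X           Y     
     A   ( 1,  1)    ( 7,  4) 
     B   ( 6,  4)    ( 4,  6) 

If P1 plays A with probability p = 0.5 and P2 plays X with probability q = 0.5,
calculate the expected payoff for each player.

E[P1] = 4.5, E[P2] = 3.75

Work:
E[P1] = p·q·π₁(A,X) + p·(1-q)·π₁(A,Y) + (1-p)·q·π₁(B,X) + (1-p)·(1-q)·π₁(B,Y)
= 0.5·0.5·1 + 0.5·0.5·7 + 0.5·0.5·6 + 0.5·0.5·4
= 4.5

E[P2] = 3.75 (similar calculation)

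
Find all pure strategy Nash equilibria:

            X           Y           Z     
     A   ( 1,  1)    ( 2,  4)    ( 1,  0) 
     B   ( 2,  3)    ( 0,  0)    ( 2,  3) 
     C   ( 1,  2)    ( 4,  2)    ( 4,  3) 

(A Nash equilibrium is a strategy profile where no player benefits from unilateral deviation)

Nash equilibrium: (B, X), (C, Z)

Work:
Best responses:
  P1 vs X: payoffs [1, 2, 1] → best response B (payoff 2)
  P1 vs Y: payoffs [2, 0, 4] → best response C (payoff 4)
  P1 vs Z: payoffs [1, 2, 4] → best response C (payoff 4)
  P2 vs A: payoffs [1, 4, 0] → best response Y (payoff 4)
  P2 vs B: payoffs [3, 0, 3] → best response X/Z (payoff 3)
  P2 vs C: payoffs [2, 2, 3] → best response Z (payoff 3)
Mutual best responses: (B,X), (C,Z) → Nash equilibria.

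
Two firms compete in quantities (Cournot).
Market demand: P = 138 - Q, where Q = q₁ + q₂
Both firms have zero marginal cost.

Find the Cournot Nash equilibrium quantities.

q₁* = q₂* = 46.0; P* = 46.0

Work:
Profit: π_i = P·q_i = (a - q_i - q_j)·q_i
FOC: ∂π_i/∂q_i = a - 2q_i - q_j = 0
Reaction function: q_i = (138 - q_j)/2
Symmetry: q* = 138/3 = 46.0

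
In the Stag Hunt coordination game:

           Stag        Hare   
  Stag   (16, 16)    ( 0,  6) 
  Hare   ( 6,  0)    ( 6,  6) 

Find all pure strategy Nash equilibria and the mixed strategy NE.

Pure NE: (Stag, Stag) and (Hare, Hare); Mixed NE: p = 0.375, q = 0.375

Work:
Check pure NE:
(Stag, Stag): (16, 16) - no unilateral deviation beneficial
(Hare, Hare): (6, 6) - no unilateral deviation beneficial
Mixed NE: P1 plays Stag with p = 0.375, P2 plays Stag with q = 0.375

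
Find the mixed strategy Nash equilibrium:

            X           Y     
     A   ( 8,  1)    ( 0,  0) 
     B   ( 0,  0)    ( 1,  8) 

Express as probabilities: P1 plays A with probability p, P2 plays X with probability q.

p = 0.8889, q = 0.1111

Work:
Find probabilities that make opponent indifferent:
P2 chooses q to make P1 indifferent between A and B
P1 chooses p to make P2 indifferent between X and Y
Mixed NE: P1 plays (A: 0.8889, B: 0.1111), P2 plays (X: 0.1111, Y: 0.8889)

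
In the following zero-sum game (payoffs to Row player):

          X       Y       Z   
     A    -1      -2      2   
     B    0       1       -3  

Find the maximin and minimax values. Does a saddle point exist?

Maximin = -2, Minimax = 0, Saddle: False

Work:
Row minimums: [-2, -3] → maximin = -2
Column maximums: [0, 1, 2] → minimax = 0
No saddle point (maximin ≠ minimax). Mixed strategy needed.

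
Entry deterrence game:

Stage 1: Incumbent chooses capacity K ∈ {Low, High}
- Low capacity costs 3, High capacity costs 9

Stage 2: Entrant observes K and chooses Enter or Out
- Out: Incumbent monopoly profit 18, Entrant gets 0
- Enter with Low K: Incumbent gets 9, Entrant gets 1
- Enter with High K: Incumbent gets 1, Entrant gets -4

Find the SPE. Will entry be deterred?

SPE: (High, Enter|Low, Out|High); Entry deterred. Incumbent net profit = 9

Work:
After Low K: Entrant enters (1 > 0)
After High K: Entrant stays out (-4 < 0)
Incumbent: Low → 9−3=6, High → 18−9=9
Incumbent chooses High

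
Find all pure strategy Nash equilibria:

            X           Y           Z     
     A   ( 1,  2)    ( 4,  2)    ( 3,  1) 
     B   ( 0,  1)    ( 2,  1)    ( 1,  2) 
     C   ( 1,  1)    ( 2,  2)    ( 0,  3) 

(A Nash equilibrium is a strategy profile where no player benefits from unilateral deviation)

Nash equilibrium: (A, X), (A, Y)

Work:
Best responses:
  P1 vs X: payoffs [1, 0, 1] → best response A/C (payoff 1)
  P1 vs Y: payoffs [4, 2, 2] → best response A (payoff 4)
  P1 vs Z: payoffs [3, 1, 0] → best response A (payoff 3)
  P2 vs A: payoffs [2, 2, 1] → best response X/Y (payoff 2)
  P2 vs B: payoffs [1, 1, 2] → best response Z (payoff 2)
  P2 vs C: payoffs [1, 2, 3] → best response Z (payoff 3)
Mutual best responses: (A,X), (A,Y) → Nash equilibria.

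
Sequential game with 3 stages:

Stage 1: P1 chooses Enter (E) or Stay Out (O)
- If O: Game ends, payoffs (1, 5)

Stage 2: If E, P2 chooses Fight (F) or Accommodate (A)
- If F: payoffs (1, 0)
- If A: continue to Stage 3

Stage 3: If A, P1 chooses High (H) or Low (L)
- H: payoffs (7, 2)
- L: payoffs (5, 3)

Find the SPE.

SPE: (E, A, H); Outcome (7, 2)

Work:
Stage 3: P1 chooses H (7 vs 5)
Stage 2: P2: F->0, A->2 (anticipating H). Choose A
Stage 1: P1: O->1, E->7 (anticipating A, H). Choose E
SPE path: E -> A -> H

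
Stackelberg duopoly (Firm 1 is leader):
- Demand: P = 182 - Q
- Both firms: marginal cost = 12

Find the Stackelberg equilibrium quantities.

q₁* (leader) = 85.0, q₂* (follower) = 42.5

Work:
Follower's reaction: q₂ = (a - c - q₁)/2
Leader substitutes: π₁ = q₁·(a - q₁ - (a-c-q₁)/2 - c)
FOC: q₁* = (182 - 12)/2 = 85.00
Then: q₂* = (182 - 12 - 85.0)/2 = 42.50
Leader has first-mover advantage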